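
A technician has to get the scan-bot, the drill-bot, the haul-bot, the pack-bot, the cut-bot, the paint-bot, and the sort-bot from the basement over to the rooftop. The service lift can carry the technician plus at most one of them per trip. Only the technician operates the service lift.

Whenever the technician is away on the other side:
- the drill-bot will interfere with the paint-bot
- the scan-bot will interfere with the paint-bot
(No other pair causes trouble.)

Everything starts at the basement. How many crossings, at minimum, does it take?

15

Counting alone: the technician can take at most 1 across per trip to the rooftop, so moving all 7 needs at least 7 loaded trips out, with a return between consecutive ones — at least 13 crossings.
The safety rule pushes this higher. Following every safe sequence of crossings, the most of the 7 that can be at the rooftop as the service lift arrives there on crossing 13 is 6 — never all 7.
So no plan with fewer than 15 crossings exists, and this one achieves 15:
1. Technician goes to the rooftop with the paint-bot.
2. Technician goes back to the basement alone.
3. Technician goes to the rooftop with the scan-bot.
4. Technician goes back to the basement with the paint-bot.
5. Technician goes to the rooftop with the drill-bot.
6. Technician goes back to the basement alone.
7. Technician goes to the rooftop with the haul-bot.
8. Technician goes back to the basement alone.
9. Technician goes to the rooftop with the pack-bot.
10. Technician goes back to the basement alone.
11. Technician goes to the rooftop with the cut-bot.
12. Technician goes back to the basement alone.
13. Technician goes to the rooftop with the sort-bot.
14. Technician goes back to the basement alone.
15. Technician goes to the rooftop with the paint-bot.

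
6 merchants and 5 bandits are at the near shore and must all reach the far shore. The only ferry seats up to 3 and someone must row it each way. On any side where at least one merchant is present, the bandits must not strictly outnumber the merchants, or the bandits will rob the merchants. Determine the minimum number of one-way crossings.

Counting alone: each trip to the far shore takes at most 3 across and each return brings at least 1 back, so after t trips out (and t−1 returns) at most 3t − (t−1) of the 11 are across; that first reaches 11 at t = 5, so at least 9 crossings are needed.
The plan below uses exactly 9 crossings, so it is optimal:
1. 3 bandits → the far shore.  (the near shore: 6M 2B; the far shore: 0M 3B)
2. 1 bandit ← the near shore.  (the near shore: 6M 3B; the far shore: 0M 2B)
3. 3 merchants → the far shore.  (the near shore: 3M 3B; the far shore: 3M 2B)
4. 1 merchant ← the near shore.  (the near shore: 4M 3B; the far shore: 2M 2B)
5. 2 merchants and 1 bandit → the far shore.  (the near shore: 2M 2B; the far shore: 4M 3B)
6. 1 merchant ← the near shore.  (the near shore: 3M 2B; the far shore: 3M 3B)
7. 2 merchants and 1 bandit → the far shore.  (the near shore: 1M 1B; the far shore: 5M 4B)
8. 1 merchant ← the near shore.  (the near shore: 2M 1B; the far shore: 4M 4B)
9. 2 merchants and 1 bandit → the far shore.  (the near shore: 0M 0B; the far shore: 6M 5B)

9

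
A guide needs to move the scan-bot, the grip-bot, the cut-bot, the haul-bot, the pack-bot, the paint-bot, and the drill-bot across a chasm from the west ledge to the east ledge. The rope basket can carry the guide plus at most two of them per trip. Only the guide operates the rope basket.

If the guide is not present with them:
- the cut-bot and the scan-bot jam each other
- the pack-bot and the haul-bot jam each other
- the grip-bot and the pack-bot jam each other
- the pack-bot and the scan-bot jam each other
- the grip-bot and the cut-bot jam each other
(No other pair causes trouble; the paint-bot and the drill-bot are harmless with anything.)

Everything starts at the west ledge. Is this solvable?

1. Guide goes to the east ledge with the cut-bot and the pack-bot.  [the west ledge: the drill-bot, the grip-bot, the haul-bot, the paint-bot, the scan-bot | the east ledge: the cut-bot, the pack-bot]
2. Guide goes back to the west ledge alone.  [the west ledge: the drill-bot, the grip-bot, the haul-bot, the paint-bot, the scan-bot | the east ledge: the cut-bot, the pack-bot]
3. Guide goes to the east ledge with the scan-bot.  [the west ledge: the drill-bot, the grip-bot, the haul-bot, the paint-bot | the east ledge: the cut-bot, the pack-bot, the scan-bot]
4. Guide goes back to the west ledge with the cut-bot and the pack-bot.  [the west ledge: the cut-bot, the drill-bot, the grip-bot, the haul-bot, the pack-bot, the paint-bot | the east ledge: the scan-bot]
5. Guide goes to the east ledge with the grip-bot and the haul-bot.  [the west ledge: the cut-bot, the drill-bot, the pack-bot, the paint-bot | the east ledge: the grip-bot, the haul-bot, the scan-bot]
6. Guide goes back to the west ledge alone.  [the west ledge: the cut-bot, the drill-bot, the pack-bot, the paint-bot | the east ledge: the grip-bot, the haul-bot, the scan-bot]
7. Guide goes to the east ledge with the drill-bot and the paint-bot.  [the west ledge: the cut-bot, the pack-bot | the east ledge: the drill-bot, the grip-bot, the haul-bot, the paint-bot, the scan-bot]
8. Guide goes back to the west ledge alone.  [the west ledge: the cut-bot, the pack-bot | the east ledge: the drill-bot, the grip-bot, the haul-bot, the paint-bot, the scan-bot]
9. Guide goes to the east ledge with the cut-bot and the pack-bot.  [the west ledge: — | the east ledge: the cut-bot, the drill-bot, the grip-bot, the haul-bot, the pack-bot, the paint-bot, the scan-bot]

Yes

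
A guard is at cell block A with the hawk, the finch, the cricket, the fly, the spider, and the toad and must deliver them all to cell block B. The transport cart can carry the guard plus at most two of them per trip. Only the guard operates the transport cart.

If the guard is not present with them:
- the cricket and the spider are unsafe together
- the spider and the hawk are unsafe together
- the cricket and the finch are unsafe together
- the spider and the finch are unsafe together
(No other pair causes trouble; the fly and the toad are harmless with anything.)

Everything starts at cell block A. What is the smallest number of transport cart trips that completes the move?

Counting alone: the guard can take at most 2 across per trip to cell block B, so moving all 6 needs at least 3 loaded trips out, with a return between consecutive ones — at least 5 crossings.
The safety rule pushes this higher. Following every safe sequence of crossings, the most of the 6 that can be at cell block B as the transport cart arrives there on crossings 5, 7 is 4, 5 respectively — never all 6.
So no plan with fewer than 9 crossings exists, and this one achieves 9:
1. Guard goes to cell block B with the finch and the spider.  [cell block A: the cricket, the fly, the hawk, the toad | cell block B: the finch, the spider]
2. Guard goes back to cell block A with the finch.  [cell block A: the cricket, the finch, the fly, the hawk, the toad | cell block B: the spider]
3. Guard goes to cell block B with the finch and the hawk.  [cell block A: the cricket, the fly, the toad | cell block B: the finch, the hawk, the spider]
4. Guard goes back to cell block A with the spider.  [cell block A: the cricket, the fly, the spider, the toad | cell block B: the finch, the hawk]
5. Guard goes to cell block B with the cricket and the fly.  [cell block A: the spider, the toad | cell block B: the cricket, the finch, the fly, the hawk]
6. Guard goes back to cell block A with the finch.  [cell block A: the finch, the spider, the toad | cell block B: the cricket, the fly, the hawk]
7. Guard goes to cell block B with the finch and the toad.  [cell block A: the spider | cell block B: the cricket, the finch, the fly, the hawk, the toad]
8. Guard goes back to cell block A with the finch.  [cell block A: the finch, the spider | cell block B: the cricket, the fly, the hawk, the toad]
9. Guard goes to cell block B with the finch and the spider.  [cell block A: — | cell block B: the cricket, the finch, the fly, the hawk, the spider, the toad]

9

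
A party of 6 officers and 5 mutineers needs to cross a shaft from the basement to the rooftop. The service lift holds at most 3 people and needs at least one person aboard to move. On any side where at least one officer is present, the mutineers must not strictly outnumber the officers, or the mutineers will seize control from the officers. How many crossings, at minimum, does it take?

Counting alone: each trip to the rooftop takes at most 3 across and each return brings at least 1 back, so after t trips out (and t−1 returns) at most 3t − (t−1) of the 11 are across; that first reaches 11 at t = 5, so at least 9 crossings are needed.
The plan below uses exactly 9 crossings, so it is optimal:
1. 3 mutineers → the rooftop.  (the basement: 6O 2M; the rooftop: 0O 3M)
2. 1 mutineer ← the basement.  (the basement: 6O 3M; the rooftop: 0O 2M)
3. 3 officers → the rooftop.  (the basement: 3O 3M; the rooftop: 3O 2M)
4. 1 officer ← the basement.  (the basement: 4O 3M; the rooftop: 2O 2M)
5. 2 officers and 1 mutineer → the rooftop.  (the basement: 2O 2M; the rooftop: 4O 3M)
6. 1 officer ← the basement.  (the basement: 3O 2M; the rooftop: 3O 3M)
7. 2 officers and 1 mutineer → the rooftop.  (the basement: 1O 1M; the rooftop: 5O 4M)
8. 1 officer ← the basement.  (the basement: 2O 1M; the rooftop: 4O 4M)
9. 2 officers and 1 mutineer → the rooftop.  (the basement: 0O 0M; the rooftop: 6O 5M)

9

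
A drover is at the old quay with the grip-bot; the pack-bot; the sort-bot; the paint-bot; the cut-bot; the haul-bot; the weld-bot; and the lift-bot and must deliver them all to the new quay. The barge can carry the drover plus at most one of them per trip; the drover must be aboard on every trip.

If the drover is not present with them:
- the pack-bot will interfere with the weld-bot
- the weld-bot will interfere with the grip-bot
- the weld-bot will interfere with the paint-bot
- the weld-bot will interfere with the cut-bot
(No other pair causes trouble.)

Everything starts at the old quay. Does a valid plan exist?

Following every safe sequence of crossings from the start, the most of the 8 that can be at the new quay as the barge arrives there on crossings 1, 3, 5, 7, 9 is 1, 2, 3, 4, 5 respectively; the best ever achieved is 5 of 8.
From crossing 11 on, no configuration arises that was not already reachable earlier: only 88 distinct safe configurations (who is on which side, and where the barge is) can ever be reached, none of them has everyone across, and every continuation just revisits them. So no valid plan exists.

No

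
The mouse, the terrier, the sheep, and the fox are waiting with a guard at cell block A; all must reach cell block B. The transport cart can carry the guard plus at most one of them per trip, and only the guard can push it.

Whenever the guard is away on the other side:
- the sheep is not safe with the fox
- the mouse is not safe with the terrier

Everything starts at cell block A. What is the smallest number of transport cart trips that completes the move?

impossible

Whatever the first load, the items left behind include a forbidden pair without the guard. No opening move is safe, so no plan exists.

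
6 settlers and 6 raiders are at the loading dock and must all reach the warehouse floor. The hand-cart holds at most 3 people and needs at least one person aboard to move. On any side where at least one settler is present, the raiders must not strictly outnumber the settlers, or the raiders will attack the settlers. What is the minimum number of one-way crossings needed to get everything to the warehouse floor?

Following every safe sequence of crossings from the start, the most of the 12 that can be at the warehouse floor as the hand-cart arrives there on crossings 1, 3, 5 is 3, 5, 6 respectively; the best ever achieved is 6 of 12.
From crossing 7 on, no configuration arises that was not already reachable earlier: only 17 distinct safe configurations (who is on which side, and where the hand-cart is) can ever be reached, none of them has everyone across, and every continuation just revisits them. They are: 0 settlers + 0 raiders across (hand-cart back at the start); 0 settlers + 1 raider across (hand-cart there); 0 settlers + 1 raider across (hand-cart back at the start); 0 settlers + 2 raiders across (hand-cart there); 0 settlers + 2 raiders across (hand-cart back at the start); 0 settlers + 3 raiders across (hand-cart there); 0 settlers + 3 raiders across (hand-cart back at the start); 0 settlers + 4 raiders across (hand-cart there); 0 settlers + 4 raiders across (hand-cart back at the start); 0 settlers + 5 raiders across (hand-cart there); 0 settlers + 5 raiders across (hand-cart back at the start); 0 settlers + 6 raiders across (hand-cart there); 1 settler + 1 raider across (hand-cart there); 1 settler + 1 raider across (hand-cart back at the start); 2 settlers + 2 raiders across (hand-cart there); 2 settlers + 2 raiders across (hand-cart back at the start); 3 settlers + 3 raiders across (hand-cart there). So no valid plan exists.

impossible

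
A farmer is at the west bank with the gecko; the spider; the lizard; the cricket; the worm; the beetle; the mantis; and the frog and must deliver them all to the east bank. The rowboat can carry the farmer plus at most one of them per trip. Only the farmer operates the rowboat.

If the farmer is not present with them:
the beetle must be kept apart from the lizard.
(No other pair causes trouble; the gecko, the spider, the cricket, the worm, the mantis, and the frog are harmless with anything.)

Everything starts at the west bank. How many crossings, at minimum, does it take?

Counting alone: the farmer can take at most 1 across per trip to the east bank, so moving all 8 needs at least 8 loaded trips out, with a return between consecutive ones — at least 15 crossings.
The plan below uses exactly 15 crossings, so it is optimal:
1. Farmer goes to the east bank with the lizard.
2. Farmer goes back to the west bank alone.
3. Farmer goes to the east bank with the gecko.
4. Farmer goes back to the west bank alone.
5. Farmer goes to the east bank with the spider.
6. Farmer goes back to the west bank alone.
7. Farmer goes to the east bank with the cricket.
8. Farmer goes back to the west bank alone.
9. Farmer goes to the east bank with the worm.
10. Farmer goes back to the west bank alone.
11. Farmer goes to the east bank with the mantis.
12. Farmer goes back to the west bank alone.
13. Farmer goes to the east bank with the frog.
14. Farmer goes back to the west bank alone.
15. Farmer goes to the east bank with the beetle.

15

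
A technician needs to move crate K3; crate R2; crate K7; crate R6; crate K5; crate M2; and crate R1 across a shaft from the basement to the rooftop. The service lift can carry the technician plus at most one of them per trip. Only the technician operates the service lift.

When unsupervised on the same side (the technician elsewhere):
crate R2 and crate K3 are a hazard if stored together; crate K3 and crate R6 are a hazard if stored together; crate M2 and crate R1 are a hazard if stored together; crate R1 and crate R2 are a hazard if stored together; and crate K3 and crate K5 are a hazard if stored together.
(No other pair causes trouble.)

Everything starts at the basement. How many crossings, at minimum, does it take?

Whatever the first load, the items left behind include a forbidden pair without the technician. No opening move is safe, so no plan exists.

impossible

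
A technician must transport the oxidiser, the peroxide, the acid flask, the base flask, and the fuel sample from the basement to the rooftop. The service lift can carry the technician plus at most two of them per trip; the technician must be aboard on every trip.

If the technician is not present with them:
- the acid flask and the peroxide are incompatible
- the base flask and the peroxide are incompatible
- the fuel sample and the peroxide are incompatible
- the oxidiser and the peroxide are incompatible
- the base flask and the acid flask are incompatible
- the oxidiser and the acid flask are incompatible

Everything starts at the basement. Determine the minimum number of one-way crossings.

Counting alone: the technician can take at most 2 across per trip to the rooftop, so moving all 5 needs at least 3 loaded trips out, with a return between consecutive ones — at least 5 crossings.
The safety rule pushes this higher. Following every safe sequence of crossings, the most of the 5 that can be at the rooftop as the service lift arrives there on crossing 5 is 4 — never all 5.
So no plan with fewer than 7 crossings exists, and this one achieves 7:
1. Technician goes to the rooftop with the acid flask and the peroxide.
2. Technician goes back to the basement with the peroxide.
3. Technician goes to the rooftop with the fuel sample and the peroxide.
4. Technician goes back to the basement with the peroxide.
5. Technician goes to the rooftop with the base flask and the oxidiser.
6. Technician goes back to the basement with the acid flask.
7. Technician goes to the rooftop with the acid flask and the peroxide.

7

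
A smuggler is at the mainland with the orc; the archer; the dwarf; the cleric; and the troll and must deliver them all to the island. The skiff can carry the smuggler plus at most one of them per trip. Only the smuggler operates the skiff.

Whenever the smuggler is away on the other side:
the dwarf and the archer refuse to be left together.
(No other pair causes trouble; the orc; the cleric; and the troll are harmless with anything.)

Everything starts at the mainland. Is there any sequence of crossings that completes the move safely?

1. Smuggler goes to the island with the archer.
2. Smuggler goes back to the mainland alone.
3. Smuggler goes to the island with the orc.
4. Smuggler goes back to the mainland alone.
5. Smuggler goes to the island with the cleric.
6. Smuggler goes back to the mainland alone.
7. Smuggler goes to the island with the troll.
8. Smuggler goes back to the mainland alone.
9. Smuggler goes to the island with the dwarf.

Yes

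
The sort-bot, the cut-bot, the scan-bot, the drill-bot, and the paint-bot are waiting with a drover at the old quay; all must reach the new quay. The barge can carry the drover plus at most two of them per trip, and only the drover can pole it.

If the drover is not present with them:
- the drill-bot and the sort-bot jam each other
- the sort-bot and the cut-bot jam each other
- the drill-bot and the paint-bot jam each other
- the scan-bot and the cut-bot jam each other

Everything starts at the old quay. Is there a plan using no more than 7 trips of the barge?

Yes

Yes — this plan uses 7 crossings (≤ 7):
1. Drover goes to the new quay with the cut-bot and the drill-bot.  [the old quay: the paint-bot, the scan-bot, the sort-bot | the new quay: the cut-bot, the drill-bot]
2. Drover goes back to the old quay alone.  [the old quay: the paint-bot, the scan-bot, the sort-bot | the new quay: the cut-bot, the drill-bot]
3. Drover goes to the new quay with the sort-bot.  [the old quay: the paint-bot, the scan-bot | the new quay: the cut-bot, the drill-bot, the sort-bot]
4. Drover goes back to the old quay with the cut-bot and the drill-bot.  [the old quay: the cut-bot, the drill-bot, the paint-bot, the scan-bot | the new quay: the sort-bot]
5. Drover goes to the new quay with the paint-bot and the scan-bot.  [the old quay: the cut-bot, the drill-bot | the new quay: the paint-bot, the scan-bot, the sort-bot]
6. Drover goes back to the old quay alone.  [the old quay: the cut-bot, the drill-bot | the new quay: the paint-bot, the scan-bot, the sort-bot]
7. Drover goes to the new quay with the cut-bot and the drill-bot.  [the old quay: — | the new quay: the cut-bot, the drill-bot, the paint-bot, the scan-bot, the sort-bot]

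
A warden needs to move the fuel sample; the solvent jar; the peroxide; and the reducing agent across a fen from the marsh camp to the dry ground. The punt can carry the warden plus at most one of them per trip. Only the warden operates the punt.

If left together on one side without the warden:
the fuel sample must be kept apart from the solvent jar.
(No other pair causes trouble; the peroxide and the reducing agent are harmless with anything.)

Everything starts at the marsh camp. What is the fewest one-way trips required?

7

Counting alone: the warden can take at most 1 across per trip to the dry ground, so moving all 4 needs at least 4 loaded trips out, with a return between consecutive ones — at least 7 crossings.
The plan below uses exactly 7 crossings, so it is optimal:
1. Warden goes to the dry ground with the fuel sample.
2. Warden goes back to the marsh camp alone.
3. Warden goes to the dry ground with the peroxide.
4. Warden goes back to the marsh camp alone.
5. Warden goes to the dry ground with the reducing agent.
6. Warden goes back to the marsh camp alone.
7. Warden goes to the dry ground with the solvent jar.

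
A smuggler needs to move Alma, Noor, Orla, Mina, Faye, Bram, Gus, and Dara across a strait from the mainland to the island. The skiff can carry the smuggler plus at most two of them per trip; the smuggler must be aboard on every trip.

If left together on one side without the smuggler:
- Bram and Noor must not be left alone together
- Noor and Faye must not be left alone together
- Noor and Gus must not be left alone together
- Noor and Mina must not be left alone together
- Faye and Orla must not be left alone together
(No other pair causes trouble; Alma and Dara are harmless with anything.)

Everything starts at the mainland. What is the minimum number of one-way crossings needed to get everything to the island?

Counting alone: the smuggler can take at most 2 across per trip to the island, so moving all 8 needs at least 4 loaded trips out, with a return between consecutive ones — at least 7 crossings.
The safety rule pushes this higher. Following every safe sequence of crossings, the most of the 8 that can be at the island as the skiff arrives there on crossing 7 is 7 — never all 8.
So no plan with fewer than 9 crossings exists, and this one achieves 9:
1. Smuggler goes to the island with Noor and Orla.  [the mainland: Alma, Bram, Dara, Faye, Gus, Mina | the island: Noor, Orla]
2. Smuggler goes back to the mainland alone.  [the mainland: Alma, Bram, Dara, Faye, Gus, Mina | the island: Noor, Orla]
3. Smuggler goes to the island with Alma and Dara.  [the mainland: Bram, Faye, Gus, Mina | the island: Alma, Dara, Noor, Orla]
4. Smuggler goes back to the mainland alone.  [the mainland: Bram, Faye, Gus, Mina | the island: Alma, Dara, Noor, Orla]
5. Smuggler goes to the island with Faye and Mina.  [the mainland: Bram, Gus | the island: Alma, Dara, Faye, Mina, Noor, Orla]
6. Smuggler goes back to the mainland with Noor and Orla.  [the mainland: Bram, Gus, Noor, Orla | the island: Alma, Dara, Faye, Mina]
7. Smuggler goes to the island with Bram and Gus.  [the mainland: Noor, Orla | the island: Alma, Bram, Dara, Faye, Gus, Mina]
8. Smuggler goes back to the mainland alone.  [the mainland: Noor, Orla | the island: Alma, Bram, Dara, Faye, Gus, Mina]
9. Smuggler goes to the island with Noor and Orla.  [the mainland: — | the island: Alma, Bram, Dara, Faye, Gus, Mina, Noor, Orla]

9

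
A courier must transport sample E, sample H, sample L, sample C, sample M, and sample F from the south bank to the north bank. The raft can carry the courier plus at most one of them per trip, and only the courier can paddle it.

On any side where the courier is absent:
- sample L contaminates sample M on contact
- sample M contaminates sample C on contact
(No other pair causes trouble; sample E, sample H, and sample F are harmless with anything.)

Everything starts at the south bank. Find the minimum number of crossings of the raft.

Counting alone: the courier can take at most 1 across per trip to the north bank, so moving all 6 needs at least 6 loaded trips out, with a return between consecutive ones — at least 11 crossings.
The safety rule pushes this higher. Following every safe sequence of crossings, the most of the 6 that can be at the north bank as the raft arrives there on crossing 11 is 5 — never all 6.
So no plan with fewer than 13 crossings exists, and this one achieves 13:
1. Courier goes to the north bank with sample M.  [the south bank: sample C, sample E, sample F, sample H, sample L | the north bank: sample M]
2. Courier goes back to the south bank alone.  [the south bank: sample C, sample E, sample F, sample H, sample L | the north bank: sample M]
3. Courier goes to the north bank with sample E.  [the south bank: sample C, sample F, sample H, sample L | the north bank: sample E, sample M]
4. Courier goes back to the south bank alone.  [the south bank: sample C, sample F, sample H, sample L | the north bank: sample E, sample M]
5. Courier goes to the north bank with sample H.  [the south bank: sample C, sample F, sample L | the north bank: sample E, sample H, sample M]
6. Courier goes back to the south bank alone.  [the south bank: sample C, sample F, sample L | the north bank: sample E, sample H, sample M]
7. Courier goes to the north bank with sample L.  [the south bank: sample C, sample F | the north bank: sample E, sample H, sample L, sample M]
8. Courier goes back to the south bank with sample M.  [the south bank: sample C, sample F, sample M | the north bank: sample E, sample H, sample L]
9. Courier goes to the north bank with sample C.  [the south bank: sample F, sample M | the north bank: sample C, sample E, sample H, sample L]
10. Courier goes back to the south bank alone.  [the south bank: sample F, sample M | the north bank: sample C, sample E, sample H, sample L]
11. Courier goes to the north bank with sample F.  [the south bank: sample M | the north bank: sample C, sample E, sample F, sample H, sample L]
12. Courier goes back to the south bank alone.  [the south bank: sample M | the north bank: sample C, sample E, sample F, sample H, sample L]
13. Courier goes to the north bank with sample M.  [the south bank: — | the north bank: sample C, sample E, sample F, sample H, sample L, sample M]

13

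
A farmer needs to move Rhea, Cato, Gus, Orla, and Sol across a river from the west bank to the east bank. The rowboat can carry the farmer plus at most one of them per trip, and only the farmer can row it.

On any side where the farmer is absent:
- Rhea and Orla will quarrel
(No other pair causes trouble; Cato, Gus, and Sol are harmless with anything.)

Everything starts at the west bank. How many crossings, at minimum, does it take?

9

Counting alone: the farmer can take at most 1 across per trip to the east bank, so moving all 5 needs at least 5 loaded trips out, with a return between consecutive ones — at least 9 crossings.
The plan below uses exactly 9 crossings, so it is optimal:
1. Farmer goes to the east bank with Rhea.  [the west bank: Cato, Gus, Orla, Sol | the east bank: Rhea]
2. Farmer goes back to the west bank alone.  [the west bank: Cato, Gus, Orla, Sol | the east bank: Rhea]
3. Farmer goes to the east bank with Cato.  [the west bank: Gus, Orla, Sol | the east bank: Cato, Rhea]
4. Farmer goes back to the west bank alone.  [the west bank: Gus, Orla, Sol | the east bank: Cato, Rhea]
5. Farmer goes to the east bank with Gus.  [the west bank: Orla, Sol | the east bank: Cato, Gus, Rhea]
6. Farmer goes back to the west bank alone.  [the west bank: Orla, Sol | the east bank: Cato, Gus, Rhea]
7. Farmer goes to the east bank with Sol.  [the west bank: Orla | the east bank: Cato, Gus, Rhea, Sol]
8. Farmer goes back to the west bank alone.  [the west bank: Orla | the east bank: Cato, Gus, Rhea, Sol]
9. Farmer goes to the east bank with Orla.  [the west bank: — | the east bank: Cato, Gus, Orla, Rhea, Sol]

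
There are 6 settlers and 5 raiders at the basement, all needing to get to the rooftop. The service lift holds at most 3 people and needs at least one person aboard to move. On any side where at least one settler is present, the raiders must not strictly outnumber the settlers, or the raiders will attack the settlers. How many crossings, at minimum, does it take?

Counting alone: each trip to the rooftop takes at most 3 across and each return brings at least 1 back, so after t trips out (and t−1 returns) at most 3t − (t−1) of the 11 are across; that first reaches 11 at t = 5, so at least 9 crossings are needed.
The plan below uses exactly 9 crossings, so it is optimal:
1. 3 raiders → the rooftop.  (the basement: 6S 2R; the rooftop: 0S 3R)
2. 1 raider ← the basement.  (the basement: 6S 3R; the rooftop: 0S 2R)
3. 3 settlers → the rooftop.  (the basement: 3S 3R; the rooftop: 3S 2R)
4. 1 settler ← the basement.  (the basement: 4S 3R; the rooftop: 2S 2R)
5. 2 settlers and 1 raider → the rooftop.  (the basement: 2S 2R; the rooftop: 4S 3R)
6. 1 settler ← the basement.  (the basement: 3S 2R; the rooftop: 3S 3R)
7. 2 settlers and 1 raider → the rooftop.  (the basement: 1S 1R; the rooftop: 5S 4R)
8. 1 settler ← the basement.  (the basement: 2S 1R; the rooftop: 4S 4R)
9. 2 settlers and 1 raider → the rooftop.  (the basement: 0S 0R; the rooftop: 6S 5R)

9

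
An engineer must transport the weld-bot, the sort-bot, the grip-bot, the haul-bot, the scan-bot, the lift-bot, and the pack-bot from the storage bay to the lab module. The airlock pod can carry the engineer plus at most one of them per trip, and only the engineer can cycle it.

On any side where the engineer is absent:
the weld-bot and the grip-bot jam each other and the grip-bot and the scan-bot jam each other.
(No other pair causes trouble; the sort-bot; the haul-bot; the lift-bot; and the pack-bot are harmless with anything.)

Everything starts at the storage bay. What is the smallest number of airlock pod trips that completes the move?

15

Counting alone: the engineer can take at most 1 across per trip to the lab module, so moving all 7 needs at least 7 loaded trips out, with a return between consecutive ones — at least 13 crossings.
The safety rule pushes this higher. Following every safe sequence of crossings, the most of the 7 that can be at the lab module as the airlock pod arrives there on crossing 13 is 6 — never all 7.
So no plan with fewer than 15 crossings exists, and this one achieves 15:
1. Engineer goes to the lab module with the grip-bot.
2. Engineer goes back to the storage bay alone.
3. Engineer goes to the lab module with the weld-bot.
4. Engineer goes back to the storage bay with the grip-bot.
5. Engineer goes to the lab module with the scan-bot.
6. Engineer goes back to the storage bay alone.
7. Engineer goes to the lab module with the sort-bot.
8. Engineer goes back to the storage bay alone.
9. Engineer goes to the lab module with the haul-bot.
10. Engineer goes back to the storage bay alone.
11. Engineer goes to the lab module with the lift-bot.
12. Engineer goes back to the storage bay alone.
13. Engineer goes to the lab module with the pack-bot.
14. Engineer goes back to the storage bay alone.
15. Engineer goes to the lab module with the grip-bot.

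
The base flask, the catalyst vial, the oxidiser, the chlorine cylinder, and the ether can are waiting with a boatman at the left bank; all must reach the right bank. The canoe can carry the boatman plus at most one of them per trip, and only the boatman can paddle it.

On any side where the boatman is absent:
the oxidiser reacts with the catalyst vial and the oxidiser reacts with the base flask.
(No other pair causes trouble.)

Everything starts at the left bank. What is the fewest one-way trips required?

Counting alone: the boatman can take at most 1 across per trip to the right bank, so moving all 5 needs at least 5 loaded trips out, with a return between consecutive ones — at least 9 crossings.
The safety rule pushes this higher. Following every safe sequence of crossings, the most of the 5 that can be at the right bank as the canoe arrives there on crossing 9 is 4 — never all 5.
So no plan with fewer than 11 crossings exists, and this one achieves 11:
1. Boatman goes to the right bank with the oxidiser.  [the left bank: the base flask, the catalyst vial, the chlorine cylinder, the ether can | the right bank: the oxidiser]
2. Boatman goes back to the left bank alone.  [the left bank: the base flask, the catalyst vial, the chlorine cylinder, the ether can | the right bank: the oxidiser]
3. Boatman goes to the right bank with the base flask.  [the left bank: the catalyst vial, the chlorine cylinder, the ether can | the right bank: the base flask, the oxidiser]
4. Boatman goes back to the left bank with the oxidiser.  [the left bank: the catalyst vial, the chlorine cylinder, the ether can, the oxidiser | the right bank: the base flask]
5. Boatman goes to the right bank with the catalyst vial.  [the left bank: the chlorine cylinder, the ether can, the oxidiser | the right bank: the base flask, the catalyst vial]
6. Boatman goes back to the left bank alone.  [the left bank: the chlorine cylinder, the ether can, the oxidiser | the right bank: the base flask, the catalyst vial]
7. Boatman goes to the right bank with the chlorine cylinder.  [the left bank: the ether can, the oxidiser | the right bank: the base flask, the catalyst vial, the chlorine cylinder]
8. Boatman goes back to the left bank alone.  [the left bank: the ether can, the oxidiser | the right bank: the base flask, the catalyst vial, the chlorine cylinder]
9. Boatman goes to the right bank with the ether can.  [the left bank: the oxidiser | the right bank: the base flask, the catalyst vial, the chlorine cylinder, the ether can]
10. Boatman goes back to the left bank alone.  [the left bank: the oxidiser | the right bank: the base flask, the catalyst vial, the chlorine cylinder, the ether can]
11. Boatman goes to the right bank with the oxidiser.  [the left bank: — | the right bank: the base flask, the catalyst vial, the chlorine cylinder, the ether can, the oxidiser]

11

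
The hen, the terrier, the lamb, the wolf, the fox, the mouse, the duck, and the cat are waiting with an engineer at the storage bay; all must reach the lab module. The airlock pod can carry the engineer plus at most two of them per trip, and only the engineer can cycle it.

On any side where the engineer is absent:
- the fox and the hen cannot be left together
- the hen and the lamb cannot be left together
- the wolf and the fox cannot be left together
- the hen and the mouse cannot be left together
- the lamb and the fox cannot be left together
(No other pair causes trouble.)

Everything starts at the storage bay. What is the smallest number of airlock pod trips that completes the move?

13

Counting alone: the engineer can take at most 2 across per trip to the lab module, so moving all 8 needs at least 4 loaded trips out, with a return between consecutive ones — at least 7 crossings.
The safety rule pushes this higher. Following every safe sequence of crossings, the most of the 8 that can be at the lab module as the airlock pod arrives there on crossings 7, 9, 11 is 5, 6, 7 respectively — never all 8.
So no plan with fewer than 13 crossings exists, and this one achieves 13:
1. Engineer goes to the lab module with the fox and the hen.  [the storage bay: the cat, the duck, the lamb, the mouse, the terrier, the wolf | the lab module: the fox, the hen]
2. Engineer goes back to the storage bay with the hen.  [the storage bay: the cat, the duck, the hen, the lamb, the mouse, the terrier, the wolf | the lab module: the fox]
3. Engineer goes to the lab module with the hen and the terrier.  [the storage bay: the cat, the duck, the lamb, the mouse, the wolf | the lab module: the fox, the hen, the terrier]
4. Engineer goes back to the storage bay with the hen.  [the storage bay: the cat, the duck, the hen, the lamb, the mouse, the wolf | the lab module: the fox, the terrier]
5. Engineer goes to the lab module with the hen and the wolf.  [the storage bay: the cat, the duck, the lamb, the mouse | the lab module: the fox, the hen, the terrier, the wolf]
6. Engineer goes back to the storage bay with the fox.  [the storage bay: the cat, the duck, the fox, the lamb, the mouse | the lab module: the hen, the terrier, the wolf]
7. Engineer goes to the lab module with the lamb and the mouse.  [the storage bay: the cat, the duck, the fox | the lab module: the hen, the lamb, the mouse, the terrier, the wolf]
8. Engineer goes back to the storage bay with the hen.  [the storage bay: the cat, the duck, the fox, the hen | the lab module: the lamb, the mouse, the terrier, the wolf]
9. Engineer goes to the lab module with the duck and the hen.  [the storage bay: the cat, the fox | the lab module: the duck, the hen, the lamb, the mouse, the terrier, the wolf]
10. Engineer goes back to the storage bay with the hen.  [the storage bay: the cat, the fox, the hen | the lab module: the duck, the lamb, the mouse, the terrier, the wolf]
11. Engineer goes to the lab module with the cat and the hen.  [the storage bay: the fox | the lab module: the cat, the duck, the hen, the lamb, the mouse, the terrier, the wolf]
12. Engineer goes back to the storage bay with the hen.  [the storage bay: the fox, the hen | the lab module: the cat, the duck, the lamb, the mouse, the terrier, the wolf]
13. Engineer goes to the lab module with the fox and the hen.  [the storage bay: — | the lab module: the cat, the duck, the fox, the hen, the lamb, the mouse, the terrier, the wolf]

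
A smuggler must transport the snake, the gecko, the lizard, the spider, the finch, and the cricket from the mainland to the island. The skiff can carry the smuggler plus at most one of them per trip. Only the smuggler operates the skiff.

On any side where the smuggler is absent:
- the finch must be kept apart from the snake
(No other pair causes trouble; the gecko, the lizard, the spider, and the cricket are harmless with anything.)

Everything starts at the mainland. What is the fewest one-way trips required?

Counting alone: the smuggler can take at most 1 across per trip to the island, so moving all 6 needs at least 6 loaded trips out, with a return between consecutive ones — at least 11 crossings.
The plan below uses exactly 11 crossings, so it is optimal:
1. Smuggler goes to the island with the snake.
2. Smuggler goes back to the mainland alone.
3. Smuggler goes to the island with the gecko.
4. Smuggler goes back to the mainland alone.
5. Smuggler goes to the island with the lizard.
6. Smuggler goes back to the mainland alone.
7. Smuggler goes to the island with the spider.
8. Smuggler goes back to the mainland alone.
9. Smuggler goes to the island with the cricket.
10. Smuggler goes back to the mainland alone.
11. Smuggler goes to the island with the finch.

11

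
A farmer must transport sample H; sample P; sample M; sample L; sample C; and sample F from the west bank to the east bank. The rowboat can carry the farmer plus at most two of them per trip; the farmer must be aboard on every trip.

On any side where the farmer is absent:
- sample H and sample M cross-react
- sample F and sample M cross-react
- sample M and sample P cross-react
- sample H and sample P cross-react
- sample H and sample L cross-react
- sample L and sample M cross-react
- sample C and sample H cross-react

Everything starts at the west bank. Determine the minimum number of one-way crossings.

Counting alone: the farmer can take at most 2 across per trip to the east bank, so moving all 6 needs at least 3 loaded trips out, with a return between consecutive ones — at least 5 crossings.
The safety rule pushes this higher. Following every safe sequence of crossings, the most of the 6 that can be at the east bank as the rowboat arrives there on crossings 5, 7 is 4, 5 respectively — never all 6.
So no plan with fewer than 9 crossings exists, and this one achieves 9:
1. Farmer goes to the east bank with sample H and sample M.
2. Farmer goes back to the west bank with sample H.
3. Farmer goes to the east bank with sample C and sample H.
4. Farmer goes back to the west bank with sample H.
5. Farmer goes to the east bank with sample L and sample P.
6. Farmer goes back to the west bank with sample M.
7. Farmer goes to the east bank with sample F and sample H.
8. Farmer goes back to the west bank with sample H.
9. Farmer goes to the east bank with sample H and sample M.

9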